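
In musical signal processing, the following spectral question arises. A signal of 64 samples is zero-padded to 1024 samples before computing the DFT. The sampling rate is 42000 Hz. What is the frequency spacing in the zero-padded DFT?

Original DFT: N = 64, resolution = f_s/N = 42000/64 = 2625/4 Hz
Zero-padded DFT: N = 1024, resolution = f_s/N = 42000/1024 = 2625/64 Hz
Zero-padding interpolates the spectrum (finer frequency grid)
but does NOT improve the true spectral resolution (ability to resolve close frequencies).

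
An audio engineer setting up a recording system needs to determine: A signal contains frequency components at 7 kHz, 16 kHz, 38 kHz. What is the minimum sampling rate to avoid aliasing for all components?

The highest frequency component is f_max = 38 kHz.
Nyquist rate = 2 * f_max = 2 * 38 kHz = 76 kHz.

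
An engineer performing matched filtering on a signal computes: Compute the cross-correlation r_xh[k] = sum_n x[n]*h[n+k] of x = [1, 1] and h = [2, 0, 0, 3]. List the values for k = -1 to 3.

Both sequences indexed from 0 and zero outside their support.
Lags with overlap: k = -1 to 3.
  r_xh[-1] = x[1]*h[0] = 2
  r_xh[0] = x[0]*h[0] + x[1]*h[1] = 2
  r_xh[1] = x[0]*h[1] + x[1]*h[2] = 0
  r_xh[2] = x[0]*h[2] + x[1]*h[3] = 3
  r_xh[3] = x[0]*h[3] = 3
r_xh = [2, 2, 0, 3, 3] (for k = -1, ..., 3)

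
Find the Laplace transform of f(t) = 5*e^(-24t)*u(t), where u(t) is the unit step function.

Standard Laplace transform pair:
e^(-at)*u(t) <-> 1/(s+a)
With a = 24: L{5*e^(-24t)*u(t)} = 5/(s+24), ROC: Re(s) > -24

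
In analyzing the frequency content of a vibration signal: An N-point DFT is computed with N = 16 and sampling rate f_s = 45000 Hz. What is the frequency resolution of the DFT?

DFT frequency resolution = f_s / N
= 45000 / 16 = 5625/2 Hz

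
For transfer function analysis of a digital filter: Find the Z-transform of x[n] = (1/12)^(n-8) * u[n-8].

Time-shifting property: if X(z) = Z{x[n]}, then Z{x[n-d]} = z^(-d) * X(z)
X(z) = z/(z - 1/12) for x[n] = (1/12)^n * u[n]
Z{x[n-8]} = z^(-8) * z/(z - 1/12) = z^(-7)/(z - 1/12)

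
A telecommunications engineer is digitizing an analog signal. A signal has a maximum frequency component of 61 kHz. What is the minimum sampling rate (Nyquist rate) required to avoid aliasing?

By the Nyquist-Shannon sampling theorem,
the minimum sampling rate (Nyquist rate) must be at least 2 * f_max.
Nyquist rate = 2 * 61 kHz = 122 kHz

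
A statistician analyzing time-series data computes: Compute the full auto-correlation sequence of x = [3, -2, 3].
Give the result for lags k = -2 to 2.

r_xx[k] = sum_m x[m]*x[m+k], indexed from 0, for k = -2 to 2:
  r_xx[-2] = x[2]*x[0] = 9
  r_xx[-1] = x[1]*x[0] + x[2]*x[1] = -12
  r_xx[0] = x[0]*x[0] + x[1]*x[1] + x[2]*x[2] = 22
  r_xx[1] = x[0]*x[1] + x[1]*x[2] = -12
  r_xx[2] = x[0]*x[2] = 9
r_xx = [9, -12, 22, -12, 9]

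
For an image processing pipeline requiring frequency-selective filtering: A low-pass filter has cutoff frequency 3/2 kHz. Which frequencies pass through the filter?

A low-pass filter passes all frequencies below the cutoff frequency 3/2 kHz and attenuates higher frequencies.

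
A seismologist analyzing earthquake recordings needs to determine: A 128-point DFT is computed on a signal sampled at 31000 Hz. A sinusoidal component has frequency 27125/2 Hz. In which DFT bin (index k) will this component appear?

DFT frequency resolution = f_s/N = 31000/128 = 3875/16 Hz
Bin index k = f_signal / resolution = 27125/2 / 3875/16 = 56
The signal frequency 27125/2 Hz falls in DFT bin k = 56.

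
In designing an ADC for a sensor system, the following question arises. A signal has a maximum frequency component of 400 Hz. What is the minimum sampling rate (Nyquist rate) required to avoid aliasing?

By the Nyquist-Shannon sampling theorem,
the minimum sampling rate (Nyquist rate) must be at least 2 * f_max.
Nyquist rate = 2 * 400 Hz = 800 Hz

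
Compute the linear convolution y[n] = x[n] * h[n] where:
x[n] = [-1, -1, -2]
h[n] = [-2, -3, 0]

y[n] = sum_k x[k]*h[n-k]. Output length = len(x) + len(h) - 1 = 3 + 3 - 1 = 5.
y[0] = -1*-2 = 2
y[1] = -1*-2 + -1*-3 = 5
y[2] = -2*-2 + -1*-3 + -1*0 = 7
y[3] = -2*-3 + -1*0 = 6
y[4] = -2*0 = 0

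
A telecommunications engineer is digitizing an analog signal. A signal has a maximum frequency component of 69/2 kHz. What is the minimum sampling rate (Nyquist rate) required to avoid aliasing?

By the Nyquist-Shannon sampling theorem,
the minimum sampling rate (Nyquist rate) must be at least 2 * f_max.
Nyquist rate = 2 * 69/2 kHz = 69 kHz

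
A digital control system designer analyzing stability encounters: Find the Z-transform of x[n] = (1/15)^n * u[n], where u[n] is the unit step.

The Z-transform of a^n * u[n] is z/(z-a) for |z| > |a|.
Here a = 1/15, so X(z) = z/(z - (1/15)) = 15z/(15z - 1)
ROC: |z| > 1/15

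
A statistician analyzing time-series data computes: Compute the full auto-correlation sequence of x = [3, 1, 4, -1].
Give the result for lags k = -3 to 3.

r_xx[k] = sum_m x[m]*x[m+k], indexed from 0, for k = -3 to 3:
  r_xx[-3] = x[3]*x[0] = -3
  r_xx[-2] = x[2]*x[0] + x[3]*x[1] = 11
  r_xx[-1] = x[1]*x[0] + x[2]*x[1] + x[3]*x[2] = 3
  r_xx[0] = x[0]*x[0] + x[1]*x[1] + x[2]*x[2] + x[3]*x[3] = 27
  r_xx[1] = x[0]*x[1] + x[1]*x[2] + x[2]*x[3] = 3
  r_xx[2] = x[0]*x[2] + x[1]*x[3] = 11
  r_xx[3] = x[0]*x[3] = -3
r_xx = [-3, 11, 3, 27, 3, 11, -3]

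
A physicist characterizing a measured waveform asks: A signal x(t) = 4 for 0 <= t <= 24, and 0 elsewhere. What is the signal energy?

Energy = integral of |x(t)|^2 dt over the signal duration
= 4^2 * 24 = 16 * 24 = 384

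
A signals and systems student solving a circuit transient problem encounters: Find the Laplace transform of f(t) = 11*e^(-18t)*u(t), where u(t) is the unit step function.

Standard Laplace transform pair:
e^(-at)*u(t) <-> 1/(s+a)
With a = 18: L{11*e^(-18t)*u(t)} = 11/(s+18), ROC: Re(s) > -18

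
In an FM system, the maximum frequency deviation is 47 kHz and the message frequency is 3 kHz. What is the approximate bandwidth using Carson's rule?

Carson's rule: BW = 2*(delta_f + f_m)
= 2*(47 + 3) kHz = 100 kHz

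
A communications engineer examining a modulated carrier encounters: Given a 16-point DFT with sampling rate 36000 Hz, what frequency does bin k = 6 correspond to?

The frequency of DFT bin k is: f_k = k * f_s / N
f_6 = 6 * 36000 / 16 = 13500 Hz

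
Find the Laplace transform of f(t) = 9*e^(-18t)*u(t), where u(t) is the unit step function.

Standard Laplace transform pair:
e^(-at)*u(t) <-> 1/(s+a)
With a = 18: L{9*e^(-18t)*u(t)} = 9/(s+18), ROC: Re(s) > -18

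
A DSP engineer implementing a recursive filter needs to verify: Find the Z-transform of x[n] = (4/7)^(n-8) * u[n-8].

Time-shifting property: if X(z) = Z{x[n]}, then Z{x[n-d]} = z^(-d) * X(z)
X(z) = z/(z - 4/7) for x[n] = (4/7)^n * u[n]
Z{x[n-8]} = z^(-8) * z/(z - 4/7) = z^(-7)/(z - 4/7)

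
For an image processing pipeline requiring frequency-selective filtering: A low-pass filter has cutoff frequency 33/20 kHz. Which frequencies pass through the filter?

A low-pass filter passes all frequencies below the cutoff frequency 33/20 kHz and attenuates higher frequencies.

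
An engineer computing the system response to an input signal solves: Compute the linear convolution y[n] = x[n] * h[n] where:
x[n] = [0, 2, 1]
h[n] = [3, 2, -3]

y[n] = sum_k x[k]*h[n-k]. Output length = len(x) + len(h) - 1 = 3 + 3 - 1 = 5.
y[0] = 0*3 = 0
y[1] = 2*3 + 0*2 = 6
y[2] = 1*3 + 2*2 + 0*-3 = 7
y[3] = 1*2 + 2*-3 = -4
y[4] = 1*-3 = -3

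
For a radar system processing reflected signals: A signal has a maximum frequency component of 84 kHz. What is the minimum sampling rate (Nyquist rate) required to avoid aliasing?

By the Nyquist-Shannon sampling theorem,
the minimum sampling rate (Nyquist rate) must be at least 2 * f_max.
Nyquist rate = 2 * 84 kHz = 168 kHz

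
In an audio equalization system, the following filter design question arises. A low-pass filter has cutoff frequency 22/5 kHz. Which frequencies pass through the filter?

A low-pass filter passes all frequencies below the cutoff frequency 22/5 kHz and attenuates higher frequencies.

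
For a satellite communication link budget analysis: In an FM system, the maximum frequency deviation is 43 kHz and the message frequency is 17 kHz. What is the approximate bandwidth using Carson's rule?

Carson's rule: BW = 2*(delta_f + f_m)
= 2*(43 + 17) kHz = 120 kHz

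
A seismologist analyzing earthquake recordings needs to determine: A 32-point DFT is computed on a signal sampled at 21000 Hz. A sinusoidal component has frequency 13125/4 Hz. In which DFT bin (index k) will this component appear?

DFT frequency resolution = f_s/N = 21000/32 = 2625/4 Hz
Bin index k = f_signal / resolution = 13125/4 / 2625/4 = 5
The signal frequency 13125/4 Hz falls in DFT bin k = 5.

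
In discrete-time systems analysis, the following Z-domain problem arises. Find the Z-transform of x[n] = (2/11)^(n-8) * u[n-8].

Time-shifting property: if X(z) = Z{x[n]}, then Z{x[n-d]} = z^(-d) * X(z)
X(z) = z/(z - 2/11) for x[n] = (2/11)^n * u[n]
Z{x[n-8]} = z^(-8) * z/(z - 2/11) = z^(-7)/(z - 2/11)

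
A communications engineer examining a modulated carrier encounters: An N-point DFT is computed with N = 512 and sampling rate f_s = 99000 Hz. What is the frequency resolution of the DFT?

DFT frequency resolution = f_s / N
= 99000 / 512 = 12375/64 Hz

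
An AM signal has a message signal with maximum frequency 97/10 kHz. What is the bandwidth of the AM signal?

In AM (double-sideband), the bandwidth is twice the message frequency.
BW = 2 * f_m = 2 * 97/10 kHz = 97/5 kHz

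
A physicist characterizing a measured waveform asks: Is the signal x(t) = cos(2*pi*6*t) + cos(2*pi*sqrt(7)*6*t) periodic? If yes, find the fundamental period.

f1 = 6 Hz, f2 = 6*sqrt(7) Hz
Ratio f2/f1 = sqrt(7), which is irrational.
Since the frequency ratio is irrational, no common period exists.
The signal is not periodic.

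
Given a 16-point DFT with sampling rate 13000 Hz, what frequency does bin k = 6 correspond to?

The frequency of DFT bin k is: f_k = k * f_s / N
f_6 = 6 * 13000 / 16 = 4875 Hz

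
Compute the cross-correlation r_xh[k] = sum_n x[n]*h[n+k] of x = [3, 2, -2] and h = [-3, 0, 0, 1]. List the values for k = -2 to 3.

Both sequences indexed from 0 and zero outside their support.
Lags with overlap: k = -2 to 3.
  r_xh[-2] = x[2]*h[0] = 6
  r_xh[-1] = x[1]*h[0] + x[2]*h[1] = -6
  r_xh[0] = x[0]*h[0] + x[1]*h[1] + x[2]*h[2] = -9
  r_xh[1] = x[0]*h[1] + x[1]*h[2] + x[2]*h[3] = -2
  r_xh[2] = x[0]*h[2] + x[1]*h[3] = 2
  r_xh[3] = x[0]*h[3] = 3
r_xh = [6, -6, -9, -2, 2, 3] (for k = -2, ..., 3)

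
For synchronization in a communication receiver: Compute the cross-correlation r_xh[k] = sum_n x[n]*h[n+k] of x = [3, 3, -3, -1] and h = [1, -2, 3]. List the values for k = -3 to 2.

Both sequences indexed from 0 and zero outside their support.
Lags with overlap: k = -3 to 2.
  r_xh[-3] = x[3]*h[0] = -1
  r_xh[-2] = x[2]*h[0] + x[3]*h[1] = -1
  r_xh[-1] = x[1]*h[0] + x[2]*h[1] + x[3]*h[2] = 6
  r_xh[0] = x[0]*h[0] + x[1]*h[1] + x[2]*h[2] = -12
  r_xh[1] = x[0]*h[1] + x[1]*h[2] = 3
  r_xh[2] = x[0]*h[2] = 9
r_xh = [-1, -1, 6, -12, 3, 9] (for k = -3, ..., 2)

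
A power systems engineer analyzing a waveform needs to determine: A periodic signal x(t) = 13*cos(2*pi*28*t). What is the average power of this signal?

Average power of A*cos(wt) is A^2/2.
P = 13^2 / 2 = 169/2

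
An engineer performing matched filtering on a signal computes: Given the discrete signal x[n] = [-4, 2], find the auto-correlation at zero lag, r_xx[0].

The auto-correlation at zero lag r_xx[0] equals the signal energy.
r_xx[0] = sum of x[n]^2 = (-4)^2 + 2^2
= 16 + 4 = 20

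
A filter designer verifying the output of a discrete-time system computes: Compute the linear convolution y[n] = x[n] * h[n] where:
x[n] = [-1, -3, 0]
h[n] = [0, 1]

y[n] = sum_k x[k]*h[n-k]. Output length = len(x) + len(h) - 1 = 3 + 2 - 1 = 4.
y[0] = -1*0 = 0
y[1] = -3*0 + -1*1 = -1
y[2] = 0*0 + -3*1 = -3
y[3] = 0*1 = 0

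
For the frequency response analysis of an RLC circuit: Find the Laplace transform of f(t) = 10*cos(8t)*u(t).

Standard pair: cos(wt)*u(t) <-> s/(s^2+w^2)
With w = 8: L{10*cos(8t)*u(t)} = 10s/(s^2+64)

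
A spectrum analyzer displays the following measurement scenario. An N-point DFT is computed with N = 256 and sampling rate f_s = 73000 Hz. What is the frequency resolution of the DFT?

DFT frequency resolution = f_s / N
= 73000 / 256 = 9125/32 Hz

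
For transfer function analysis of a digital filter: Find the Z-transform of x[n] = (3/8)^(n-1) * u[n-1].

Time-shifting property: if X(z) = Z{x[n]}, then Z{x[n-d]} = z^(-d) * X(z)
X(z) = z/(z - 3/8) for x[n] = (3/8)^n * u[n]
Z{x[n-1]} = z^(-1) * z/(z - 3/8) = 1/(z - 3/8)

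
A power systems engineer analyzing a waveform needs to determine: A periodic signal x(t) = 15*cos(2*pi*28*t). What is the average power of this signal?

Average power of A*cos(wt) is A^2/2.
P = 15^2 / 2 = 225/2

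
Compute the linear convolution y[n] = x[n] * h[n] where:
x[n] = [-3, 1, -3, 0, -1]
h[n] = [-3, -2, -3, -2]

y[n] = sum_k x[k]*h[n-k]. Output length = len(x) + len(h) - 1 = 5 + 4 - 1 = 8.
y[0] = -3*-3 = 9
y[1] = 1*-3 + -3*-2 = 3
y[2] = -3*-3 + 1*-2 + -3*-3 = 16
y[3] = 0*-3 + -3*-2 + 1*-3 + -3*-2 = 9
y[4] = -1*-3 + 0*-2 + -3*-3 + 1*-2 = 10
y[5] = -1*-2 + 0*-3 + -3*-2 = 8
y[6] = -1*-3 + 0*-2 = 3
y[7] = -1*-2 = 2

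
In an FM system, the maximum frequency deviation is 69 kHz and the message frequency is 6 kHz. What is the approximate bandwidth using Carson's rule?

Carson's rule: BW = 2*(delta_f + f_m)
= 2*(69 + 6) kHz = 150 kHz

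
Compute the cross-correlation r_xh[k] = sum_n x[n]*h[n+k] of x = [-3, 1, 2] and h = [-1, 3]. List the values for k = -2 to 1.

Both sequences indexed from 0 and zero outside their support.
Lags with overlap: k = -2 to 1.
  r_xh[-2] = x[2]*h[0] = -2
  r_xh[-1] = x[1]*h[0] + x[2]*h[1] = 5
  r_xh[0] = x[0]*h[0] + x[1]*h[1] = 6
  r_xh[1] = x[0]*h[1] = -9
r_xh = [-2, 5, 6, -9] (for k = -2, ..., 1)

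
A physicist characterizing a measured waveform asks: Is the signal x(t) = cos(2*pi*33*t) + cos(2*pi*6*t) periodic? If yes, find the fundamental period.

f1 = 33 Hz, f2 = 6 Hz
Period T1 = 1/33, T2 = 1/6
Ratio T1/T2 = 6/33, which is rational.
The signal is periodic with fundamental period T = 1/GCD(33,6) = 1/3 s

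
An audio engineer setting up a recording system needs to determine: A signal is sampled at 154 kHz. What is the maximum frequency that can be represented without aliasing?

The maximum frequency that can be represented without aliasing
is the Nyquist frequency: f_max = f_s / 2 = 154 kHz / 2 = 77 kHz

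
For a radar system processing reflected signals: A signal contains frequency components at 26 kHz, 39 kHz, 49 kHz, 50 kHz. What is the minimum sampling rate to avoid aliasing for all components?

The highest frequency component is f_max = 50 kHz.
Nyquist rate = 2 * f_max = 2 * 50 kHz = 100 kHz.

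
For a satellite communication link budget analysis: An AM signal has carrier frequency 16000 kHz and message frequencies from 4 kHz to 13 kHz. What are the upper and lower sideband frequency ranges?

Upper sideband (USB) = fc + [fm_low, fm_high] = 16000 + [4, 13] = [16004, 16013] kHz
Lower sideband (LSB) = fc - [fm_high, fm_low] = 16000 - [13, 4] = [15987, 15996] kHz
Total occupied spectrum: 15987 kHz to 16013 kHz (plus carrier at 16000 kHz)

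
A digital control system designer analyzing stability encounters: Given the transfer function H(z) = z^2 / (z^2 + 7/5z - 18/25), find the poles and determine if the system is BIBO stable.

Poles are roots of the denominator: z^2 + 7/5z - 18/25 = 0.
Quadratic formula: z = [-(7/5) +/- sqrt((7/5)^2 - 4*(-18/25))] / 2
Discriminant = 49/25 + 72/25 = 121/25; sqrt = 11/5.
z = (-7/5 +/- 11/5) / 2 => z = 2/5 or z = -9/5.
|p1| = 9/5, |p2| = 2/5.
For BIBO stability, all poles must lie inside the unit circle (|p| < 1).
System is UNSTABLE since at least one |p| >= 1.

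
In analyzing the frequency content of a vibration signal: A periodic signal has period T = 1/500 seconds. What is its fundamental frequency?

The fundamental frequency is the reciprocal of the period.
f = 1/T = 1/(1/500) = 500 Hz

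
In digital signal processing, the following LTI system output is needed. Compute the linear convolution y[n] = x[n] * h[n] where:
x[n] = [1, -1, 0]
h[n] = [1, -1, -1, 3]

y[n] = sum_k x[k]*h[n-k]. Output length = len(x) + len(h) - 1 = 3 + 4 - 1 = 6.
y[0] = 1*1 = 1
y[1] = -1*1 + 1*-1 = -2
y[2] = 0*1 + -1*-1 + 1*-1 = 0
y[3] = 0*-1 + -1*-1 + 1*3 = 4
y[4] = 0*-1 + -1*3 = -3
y[5] = 0*3 = 0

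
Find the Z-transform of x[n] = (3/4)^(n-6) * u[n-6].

Time-shifting property: if X(z) = Z{x[n]}, then Z{x[n-d]} = z^(-d) * X(z)
X(z) = z/(z - 3/4) for x[n] = (3/4)^n * u[n]
Z{x[n-6]} = z^(-6) * z/(z - 3/4) = z^(-5)/(z - 3/4)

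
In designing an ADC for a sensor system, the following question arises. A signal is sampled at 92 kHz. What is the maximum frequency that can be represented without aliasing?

The maximum frequency that can be represented without aliasing
is the Nyquist frequency: f_max = f_s / 2 = 92 kHz / 2 = 46 kHz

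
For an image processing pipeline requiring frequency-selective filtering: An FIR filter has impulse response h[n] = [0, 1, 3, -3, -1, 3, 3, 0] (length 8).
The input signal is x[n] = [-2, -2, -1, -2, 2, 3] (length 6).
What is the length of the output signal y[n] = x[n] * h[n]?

For linear convolution, the output length is:
len(y) = len(x) + len(h) - 1 = 6 + 8 - 1 = 13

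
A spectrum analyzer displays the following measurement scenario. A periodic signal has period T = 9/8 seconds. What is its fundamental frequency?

The fundamental frequency is the reciprocal of the period.
f = 1/T = 1/(9/8) = 8/9 Hz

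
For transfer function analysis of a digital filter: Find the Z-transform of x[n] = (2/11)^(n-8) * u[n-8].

Time-shifting property: if X(z) = Z{x[n]}, then Z{x[n-d]} = z^(-d) * X(z)
X(z) = z/(z - 2/11) for x[n] = (2/11)^n * u[n]
Z{x[n-8]} = z^(-8) * z/(z - 2/11) = z^(-7)/(z - 2/11)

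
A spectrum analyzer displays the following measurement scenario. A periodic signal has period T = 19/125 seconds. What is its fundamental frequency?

The fundamental frequency is the reciprocal of the period.
f = 1/T = 1/(19/125) = 125/19 Hz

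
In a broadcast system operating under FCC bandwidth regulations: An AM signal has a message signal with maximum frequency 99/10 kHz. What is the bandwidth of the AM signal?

In AM (double-sideband), the bandwidth is twice the message frequency.
BW = 2 * f_m = 2 * 99/10 kHz = 99/5 kHz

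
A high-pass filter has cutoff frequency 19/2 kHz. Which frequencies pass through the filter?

A high-pass filter passes all frequencies above the cutoff frequency 19/2 kHz and attenuates lower frequencies.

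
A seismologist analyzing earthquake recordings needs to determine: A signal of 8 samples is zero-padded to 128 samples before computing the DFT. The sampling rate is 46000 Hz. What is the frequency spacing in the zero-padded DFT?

Original DFT: N = 8, resolution = f_s/N = 46000/8 = 5750 Hz
Zero-padded DFT: N = 128, resolution = f_s/N = 46000/128 = 2875/8 Hz
Zero-padding interpolates the spectrum (finer frequency grid)
but does NOT improve the true spectral resolution (ability to resolve close frequencies).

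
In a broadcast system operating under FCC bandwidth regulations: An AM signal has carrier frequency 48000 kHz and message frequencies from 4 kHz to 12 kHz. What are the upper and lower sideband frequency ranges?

Upper sideband (USB) = fc + [fm_low, fm_high] = 48000 + [4, 12] = [48004, 48012] kHz
Lower sideband (LSB) = fc - [fm_high, fm_low] = 48000 - [12, 4] = [47988, 47996] kHz
Total occupied spectrum: 47988 kHz to 48012 kHz (plus carrier at 48000 kHz)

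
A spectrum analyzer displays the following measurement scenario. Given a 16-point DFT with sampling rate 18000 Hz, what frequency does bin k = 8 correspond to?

The frequency of DFT bin k is: f_k = k * f_s / N
f_8 = 8 * 18000 / 16 = 9000 Hz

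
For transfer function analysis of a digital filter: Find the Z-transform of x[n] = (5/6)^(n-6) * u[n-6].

Time-shifting property: if X(z) = Z{x[n]}, then Z{x[n-d]} = z^(-d) * X(z)
X(z) = z/(z - 5/6) for x[n] = (5/6)^n * u[n]
Z{x[n-6]} = z^(-6) * z/(z - 5/6) = z^(-5)/(z - 5/6)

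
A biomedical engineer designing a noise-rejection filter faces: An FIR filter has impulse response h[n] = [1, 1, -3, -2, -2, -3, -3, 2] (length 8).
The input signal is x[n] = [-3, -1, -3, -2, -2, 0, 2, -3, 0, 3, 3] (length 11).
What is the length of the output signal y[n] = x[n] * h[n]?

For linear convolution, the output length is:
len(y) = len(x) + len(h) - 1 = 11 + 8 - 1 = 18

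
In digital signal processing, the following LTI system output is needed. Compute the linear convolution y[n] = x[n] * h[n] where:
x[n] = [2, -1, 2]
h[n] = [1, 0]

y[n] = sum_k x[k]*h[n-k]. Output length = len(x) + len(h) - 1 = 3 + 2 - 1 = 4.
y[0] = 2*1 = 2
y[1] = -1*1 + 2*0 = -1
y[2] = 2*1 + -1*0 = 2
y[3] = 2*0 = 0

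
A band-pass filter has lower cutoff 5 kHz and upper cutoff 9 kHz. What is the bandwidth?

Bandwidth = f_high - f_low
= 9 kHz - 5 kHz = 4 kHz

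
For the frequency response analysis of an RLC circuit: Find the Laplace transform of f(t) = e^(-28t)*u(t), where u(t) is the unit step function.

Standard Laplace transform pair:
e^(-at)*u(t) <-> 1/(s+a)
With a = 28: L{e^(-28t)*u(t)} = 1/(s+28), ROC: Re(s) > -28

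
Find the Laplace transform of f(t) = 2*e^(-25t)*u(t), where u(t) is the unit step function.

Standard Laplace transform pair:
e^(-at)*u(t) <-> 1/(s+a)
With a = 25: L{2*e^(-25t)*u(t)} = 2/(s+25), ROC: Re(s) > -25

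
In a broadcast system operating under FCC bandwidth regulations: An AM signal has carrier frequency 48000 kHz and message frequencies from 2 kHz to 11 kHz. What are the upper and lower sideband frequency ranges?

Upper sideband (USB) = fc + [fm_low, fm_high] = 48000 + [2, 11] = [48002, 48011] kHz
Lower sideband (LSB) = fc - [fm_high, fm_low] = 48000 - [11, 2] = [47989, 47998] kHz
Total occupied spectrum: 47989 kHz to 48011 kHz (plus carrier at 48000 kHz)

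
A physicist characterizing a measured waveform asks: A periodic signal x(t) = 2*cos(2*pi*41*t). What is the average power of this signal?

Average power of A*cos(wt) is A^2/2.
P = 2^2 / 2 = 4/2 = 2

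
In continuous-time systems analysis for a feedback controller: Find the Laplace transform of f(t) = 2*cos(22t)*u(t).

Standard pair: cos(wt)*u(t) <-> s/(s^2+w^2)
With w = 22: L{2*cos(22t)*u(t)} = 2s/(s^2+484)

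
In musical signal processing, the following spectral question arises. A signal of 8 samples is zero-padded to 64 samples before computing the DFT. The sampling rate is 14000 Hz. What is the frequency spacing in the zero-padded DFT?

Original DFT: N = 8, resolution = f_s/N = 14000/8 = 1750 Hz
Zero-padded DFT: N = 64, resolution = f_s/N = 14000/64 = 875/4 Hz
Zero-padding interpolates the spectrum (finer frequency grid)
but does NOT improve the true spectral resolution (ability to resolve close frequencies).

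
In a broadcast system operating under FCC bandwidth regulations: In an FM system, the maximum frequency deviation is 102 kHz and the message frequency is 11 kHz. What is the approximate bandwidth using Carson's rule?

Carson's rule: BW = 2*(delta_f + f_m)
= 2*(102 + 11) kHz = 226 kHz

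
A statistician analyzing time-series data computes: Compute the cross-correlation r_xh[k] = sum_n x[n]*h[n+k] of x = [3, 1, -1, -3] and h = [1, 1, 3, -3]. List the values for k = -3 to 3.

Both sequences indexed from 0 and zero outside their support.
Lags with overlap: k = -3 to 3.
  r_xh[-3] = x[3]*h[0] = -3
  r_xh[-2] = x[2]*h[0] + x[3]*h[1] = -4
  r_xh[-1] = x[1]*h[0] + x[2]*h[1] + x[3]*h[2] = -9
  r_xh[0] = x[0]*h[0] + x[1]*h[1] + x[2]*h[2] + x[3]*h[3] = 10
  r_xh[1] = x[0]*h[1] + x[1]*h[2] + x[2]*h[3] = 9
  r_xh[2] = x[0]*h[2] + x[1]*h[3] = 6
  r_xh[3] = x[0]*h[3] = -9
r_xh = [-3, -4, -9, 10, 9, 6, -9] (for k = -3, ..., 3)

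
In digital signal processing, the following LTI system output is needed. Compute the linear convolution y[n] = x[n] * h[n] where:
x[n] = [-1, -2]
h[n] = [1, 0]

y[n] = sum_k x[k]*h[n-k]. Output length = len(x) + len(h) - 1 = 2 + 2 - 1 = 3.
y[0] = -1*1 = -1
y[1] = -2*1 + -1*0 = -2
y[2] = -2*0 = 0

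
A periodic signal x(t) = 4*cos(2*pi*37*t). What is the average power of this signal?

Average power of A*cos(wt) is A^2/2.
P = 4^2 / 2 = 16/2 = 8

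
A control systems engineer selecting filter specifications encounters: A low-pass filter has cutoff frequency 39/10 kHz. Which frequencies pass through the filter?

A low-pass filter passes all frequencies below the cutoff frequency 39/10 kHz and attenuates higher frequencies.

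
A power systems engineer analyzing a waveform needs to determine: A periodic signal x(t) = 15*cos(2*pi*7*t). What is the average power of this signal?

Average power of A*cos(wt) is A^2/2.
P = 15^2 / 2 = 225/2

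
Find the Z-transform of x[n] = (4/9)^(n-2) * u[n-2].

Time-shifting property: if X(z) = Z{x[n]}, then Z{x[n-d]} = z^(-d) * X(z)
X(z) = z/(z - 4/9) for x[n] = (4/9)^n * u[n]
Z{x[n-2]} = z^(-2) * z/(z - 4/9) = z^(-1)/(z - 4/9)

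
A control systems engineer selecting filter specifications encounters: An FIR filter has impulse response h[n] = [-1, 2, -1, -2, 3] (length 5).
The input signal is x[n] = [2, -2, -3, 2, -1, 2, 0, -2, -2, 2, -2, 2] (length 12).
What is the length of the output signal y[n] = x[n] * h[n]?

For linear convolution, the output length is:
len(y) = len(x) + len(h) - 1 = 12 + 5 - 1 = 16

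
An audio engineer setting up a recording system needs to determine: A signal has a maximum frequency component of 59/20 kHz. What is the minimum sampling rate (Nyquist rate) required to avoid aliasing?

By the Nyquist-Shannon sampling theorem,
the minimum sampling rate (Nyquist rate) must be at least 2 * f_max.
Nyquist rate = 2 * 59/20 kHz = 59/10 kHz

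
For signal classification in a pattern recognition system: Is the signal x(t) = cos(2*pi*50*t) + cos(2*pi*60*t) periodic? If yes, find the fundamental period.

f1 = 50 Hz, f2 = 60 Hz
Period T1 = 1/50, T2 = 1/60
Ratio T1/T2 = 60/50, which is rational.
The signal is periodic with fundamental period T = 1/GCD(50,60) = 1/10 s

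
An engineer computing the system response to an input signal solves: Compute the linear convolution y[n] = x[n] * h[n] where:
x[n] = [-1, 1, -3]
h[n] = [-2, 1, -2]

y[n] = sum_k x[k]*h[n-k]. Output length = len(x) + len(h) - 1 = 3 + 3 - 1 = 5.
y[0] = -1*-2 = 2
y[1] = 1*-2 + -1*1 = -3
y[2] = -3*-2 + 1*1 + -1*-2 = 9
y[3] = -3*1 + 1*-2 = -5
y[4] = -3*-2 = 6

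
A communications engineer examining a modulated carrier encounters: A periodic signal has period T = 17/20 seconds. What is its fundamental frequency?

The fundamental frequency is the reciprocal of the period.
f = 1/T = 1/(17/20) = 20/17 Hz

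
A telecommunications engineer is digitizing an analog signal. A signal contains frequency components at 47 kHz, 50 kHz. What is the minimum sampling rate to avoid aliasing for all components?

The highest frequency component is f_max = 50 kHz.
Nyquist rate = 2 * f_max = 2 * 50 kHz = 100 kHz.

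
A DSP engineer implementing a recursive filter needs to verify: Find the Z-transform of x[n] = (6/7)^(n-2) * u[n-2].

Time-shifting property: if X(z) = Z{x[n]}, then Z{x[n-d]} = z^(-d) * X(z)
X(z) = z/(z - 6/7) for x[n] = (6/7)^n * u[n]
Z{x[n-2]} = z^(-2) * z/(z - 6/7) = z^(-1)/(z - 6/7)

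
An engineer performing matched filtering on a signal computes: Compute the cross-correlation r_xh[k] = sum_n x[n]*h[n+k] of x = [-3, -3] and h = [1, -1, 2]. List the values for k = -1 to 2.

Both sequences indexed from 0 and zero outside their support.
Lags with overlap: k = -1 to 2.
  r_xh[-1] = x[1]*h[0] = -3
  r_xh[0] = x[0]*h[0] + x[1]*h[1] = 0
  r_xh[1] = x[0]*h[1] + x[1]*h[2] = -3
  r_xh[2] = x[0]*h[2] = -6
r_xh = [-3, 0, -3, -6] (for k = -1, ..., 2)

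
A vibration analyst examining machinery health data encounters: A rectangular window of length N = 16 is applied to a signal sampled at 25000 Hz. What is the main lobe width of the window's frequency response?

For a rectangular window of length N,
the main lobe width in frequency is 2*f_s/N.
= 2*25000/16 = 3125 Hz
This determines the minimum frequency separation for resolving two sinusoids.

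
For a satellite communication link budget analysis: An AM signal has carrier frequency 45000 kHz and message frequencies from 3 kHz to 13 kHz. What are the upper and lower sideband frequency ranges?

Upper sideband (USB) = fc + [fm_low, fm_high] = 45000 + [3, 13] = [45003, 45013] kHz
Lower sideband (LSB) = fc - [fm_high, fm_low] = 45000 - [13, 3] = [44987, 44997] kHz
Total occupied spectrum: 44987 kHz to 45013 kHz (plus carrier at 45000 kHz)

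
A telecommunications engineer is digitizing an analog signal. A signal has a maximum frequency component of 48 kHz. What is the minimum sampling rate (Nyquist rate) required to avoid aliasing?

By the Nyquist-Shannon sampling theorem,
the minimum sampling rate (Nyquist rate) must be at least 2 * f_max.
Nyquist rate = 2 * 48 kHz = 96 kHz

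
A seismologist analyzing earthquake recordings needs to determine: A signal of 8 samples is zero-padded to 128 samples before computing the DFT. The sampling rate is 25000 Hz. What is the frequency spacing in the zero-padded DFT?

Original DFT: N = 8, resolution = f_s/N = 25000/8 = 3125 Hz
Zero-padded DFT: N = 128, resolution = f_s/N = 25000/128 = 3125/16 Hz
Zero-padding interpolates the spectrum (finer frequency grid)
but does NOT improve the true spectral resolution (ability to resolve close frequencies).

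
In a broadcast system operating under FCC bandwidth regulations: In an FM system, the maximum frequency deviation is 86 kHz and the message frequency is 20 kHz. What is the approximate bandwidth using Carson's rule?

Carson's rule: BW = 2*(delta_f + f_m)
= 2*(86 + 20) kHz = 212 kHz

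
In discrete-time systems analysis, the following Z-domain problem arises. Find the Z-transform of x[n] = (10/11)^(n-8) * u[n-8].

Time-shifting property: if X(z) = Z{x[n]}, then Z{x[n-d]} = z^(-d) * X(z)
X(z) = z/(z - 10/11) for x[n] = (10/11)^n * u[n]
Z{x[n-8]} = z^(-8) * z/(z - 10/11) = z^(-7)/(z - 10/11)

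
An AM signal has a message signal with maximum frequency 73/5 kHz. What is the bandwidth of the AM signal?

In AM (double-sideband), the bandwidth is twice the message frequency.
BW = 2 * f_m = 2 * 73/5 kHz = 146/5 kHz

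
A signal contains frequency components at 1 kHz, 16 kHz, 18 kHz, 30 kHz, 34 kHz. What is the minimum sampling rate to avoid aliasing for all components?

The highest frequency component is f_max = 34 kHz.
Nyquist rate = 2 * f_max = 2 * 34 kHz = 68 kHz.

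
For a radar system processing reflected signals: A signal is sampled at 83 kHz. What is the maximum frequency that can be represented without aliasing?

The maximum frequency that can be represented without aliasing
is the Nyquist frequency: f_max = f_s / 2 = 83 kHz / 2 = 83/2 kHz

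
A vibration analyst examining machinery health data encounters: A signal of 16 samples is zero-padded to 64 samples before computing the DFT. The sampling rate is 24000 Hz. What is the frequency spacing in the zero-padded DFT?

Original DFT: N = 16, resolution = f_s/N = 24000/16 = 1500 Hz
Zero-padded DFT: N = 64, resolution = f_s/N = 24000/64 = 375 Hz
Zero-padding interpolates the spectrum (finer frequency grid)
but does NOT improve the true spectral resolution (ability to resolve close frequencies).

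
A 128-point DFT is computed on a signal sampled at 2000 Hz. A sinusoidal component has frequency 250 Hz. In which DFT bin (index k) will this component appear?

DFT frequency resolution = f_s/N = 2000/128 = 125/8 Hz
Bin index k = f_signal / resolution = 250 / 125/8 = 16
The signal frequency 250 Hz falls in DFT bin k = 16.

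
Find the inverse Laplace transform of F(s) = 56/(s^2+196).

Standard pair: w/(s^2+w^2) <-> sin(wt)*u(t)
Recognize w^2 = 196, so w = 14; numerator 56 = 4*14.
f(t) = 4*sin(14t)*u(t)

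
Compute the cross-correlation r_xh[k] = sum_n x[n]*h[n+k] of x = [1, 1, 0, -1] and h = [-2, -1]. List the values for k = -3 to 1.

Both sequences indexed from 0 and zero outside their support.
Lags with overlap: k = -3 to 1.
  r_xh[-3] = x[3]*h[0] = 2
  r_xh[-2] = x[2]*h[0] + x[3]*h[1] = 1
  r_xh[-1] = x[1]*h[0] + x[2]*h[1] = -2
  r_xh[0] = x[0]*h[0] + x[1]*h[1] = -3
  r_xh[1] = x[0]*h[1] = -1
r_xh = [2, 1, -2, -3, -1] (for k = -3, ..., 1)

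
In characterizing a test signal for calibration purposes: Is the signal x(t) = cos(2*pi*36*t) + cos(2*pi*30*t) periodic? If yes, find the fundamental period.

f1 = 36 Hz, f2 = 30 Hz
Period T1 = 1/36, T2 = 1/30
Ratio T1/T2 = 30/36, which is rational.
The signal is periodic with fundamental period T = 1/GCD(36,30) = 1/6 s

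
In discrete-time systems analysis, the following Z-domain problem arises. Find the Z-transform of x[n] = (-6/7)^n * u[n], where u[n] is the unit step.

The Z-transform of a^n * u[n] is z/(z-a) for |z| > |a|.
Here a = -6/7, so X(z) = z/(z - (-6/7)) = 7z/(7z + 6)
ROC: |z| > 6/7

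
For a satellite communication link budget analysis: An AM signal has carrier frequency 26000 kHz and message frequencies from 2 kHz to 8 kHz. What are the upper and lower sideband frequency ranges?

Upper sideband (USB) = fc + [fm_low, fm_high] = 26000 + [2, 8] = [26002, 26008] kHz
Lower sideband (LSB) = fc - [fm_high, fm_low] = 26000 - [8, 2] = [25992, 25998] kHz
Total occupied spectrum: 25992 kHz to 26008 kHz (plus carrier at 26000 kHz)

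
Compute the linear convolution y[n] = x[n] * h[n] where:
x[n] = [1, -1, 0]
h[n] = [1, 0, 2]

y[n] = sum_k x[k]*h[n-k]. Output length = len(x) + len(h) - 1 = 3 + 3 - 1 = 5.
y[0] = 1*1 = 1
y[1] = -1*1 + 1*0 = -1
y[2] = 0*1 + -1*0 + 1*2 = 2
y[3] = 0*0 + -1*2 = -2
y[4] = 0*2 = 0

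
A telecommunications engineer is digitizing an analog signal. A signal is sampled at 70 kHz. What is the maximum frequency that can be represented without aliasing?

The maximum frequency that can be represented without aliasing
is the Nyquist frequency: f_max = f_s / 2 = 70 kHz / 2 = 35 kHz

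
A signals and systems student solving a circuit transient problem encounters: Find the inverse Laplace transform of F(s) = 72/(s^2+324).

Standard pair: w/(s^2+w^2) <-> sin(wt)*u(t)
Recognize w^2 = 324, so w = 18; numerator 72 = 4*18.
f(t) = 4*sin(18t)*u(t)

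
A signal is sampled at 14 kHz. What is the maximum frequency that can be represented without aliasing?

The maximum frequency that can be represented without aliasing
is the Nyquist frequency: f_max = f_s / 2 = 14 kHz / 2 = 7 kHz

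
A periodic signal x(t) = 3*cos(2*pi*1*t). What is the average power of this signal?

Average power of A*cos(wt) is A^2/2.
P = 3^2 / 2 = 9/2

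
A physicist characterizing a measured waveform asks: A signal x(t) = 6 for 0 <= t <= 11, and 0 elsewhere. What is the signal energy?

Energy = integral of |x(t)|^2 dt over the signal duration
= 6^2 * 11 = 36 * 11 = 396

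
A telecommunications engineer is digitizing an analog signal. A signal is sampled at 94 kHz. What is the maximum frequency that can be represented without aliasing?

The maximum frequency that can be represented without aliasing
is the Nyquist frequency: f_max = f_s / 2 = 94 kHz / 2 = 47 kHz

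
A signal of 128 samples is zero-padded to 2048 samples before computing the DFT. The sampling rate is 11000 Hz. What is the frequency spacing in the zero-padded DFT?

Original DFT: N = 128, resolution = f_s/N = 11000/128 = 1375/16 Hz
Zero-padded DFT: N = 2048, resolution = f_s/N = 11000/2048 = 1375/256 Hz
Zero-padding interpolates the spectrum (finer frequency grid)
but does NOT improve the true spectral resolution (ability to resolve close frequencies).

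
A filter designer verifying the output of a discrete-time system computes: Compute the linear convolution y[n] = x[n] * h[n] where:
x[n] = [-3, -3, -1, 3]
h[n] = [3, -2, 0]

y[n] = sum_k x[k]*h[n-k]. Output length = len(x) + len(h) - 1 = 4 + 3 - 1 = 6.
y[0] = -3*3 = -9
y[1] = -3*3 + -3*-2 = -3
y[2] = -1*3 + -3*-2 + -3*0 = 3
y[3] = 3*3 + -1*-2 + -3*0 = 11
y[4] = 3*-2 + -1*0 = -6
y[5] = 3*0 = 0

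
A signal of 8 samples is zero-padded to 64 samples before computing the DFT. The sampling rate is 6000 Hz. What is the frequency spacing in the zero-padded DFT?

Original DFT: N = 8, resolution = f_s/N = 6000/8 = 750 Hz
Zero-padded DFT: N = 64, resolution = f_s/N = 6000/64 = 375/4 Hz
Zero-padding interpolates the spectrum (finer frequency grid)
but does NOT improve the true spectral resolution (ability to resolve close frequencies).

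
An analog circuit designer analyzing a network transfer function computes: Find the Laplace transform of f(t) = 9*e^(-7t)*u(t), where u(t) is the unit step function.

Standard Laplace transform pair:
e^(-at)*u(t) <-> 1/(s+a)
With a = 7: L{9*e^(-7t)*u(t)} = 9/(s+7), ROC: Re(s) > -7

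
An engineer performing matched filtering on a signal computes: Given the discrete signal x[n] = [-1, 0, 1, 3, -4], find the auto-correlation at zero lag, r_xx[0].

The auto-correlation at zero lag r_xx[0] equals the signal energy.
r_xx[0] = sum of x[n]^2 = (-1)^2 + 0^2 + 1^2 + 3^2 + (-4)^2
= 1 + 0 + 1 + 9 + 16 = 27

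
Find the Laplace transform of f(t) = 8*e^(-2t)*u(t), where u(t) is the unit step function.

Standard Laplace transform pair:
e^(-at)*u(t) <-> 1/(s+a)
With a = 2: L{8*e^(-2t)*u(t)} = 8/(s+2), ROC: Re(s) > -2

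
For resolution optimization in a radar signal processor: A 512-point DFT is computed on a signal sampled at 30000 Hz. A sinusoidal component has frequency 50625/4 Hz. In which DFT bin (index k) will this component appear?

DFT frequency resolution = f_s/N = 30000/512 = 1875/32 Hz
Bin index k = f_signal / resolution = 50625/4 / 1875/32 = 216
The signal frequency 50625/4 Hz falls in DFT bin k = 216.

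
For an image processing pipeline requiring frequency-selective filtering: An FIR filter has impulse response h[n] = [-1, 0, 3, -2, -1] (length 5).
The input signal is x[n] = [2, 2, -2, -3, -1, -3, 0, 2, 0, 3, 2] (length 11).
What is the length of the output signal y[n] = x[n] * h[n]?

For linear convolution, the output length is:
len(y) = len(x) + len(h) - 1 = 11 + 5 - 1 = 15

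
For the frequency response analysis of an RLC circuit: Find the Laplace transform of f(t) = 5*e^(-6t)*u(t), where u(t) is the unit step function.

Standard Laplace transform pair:
e^(-at)*u(t) <-> 1/(s+a)
With a = 6: L{5*e^(-6t)*u(t)} = 5/(s+6), ROC: Re(s) > -6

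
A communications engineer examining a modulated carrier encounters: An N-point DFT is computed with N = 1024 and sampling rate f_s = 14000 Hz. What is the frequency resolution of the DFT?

DFT frequency resolution = f_s / N
= 14000 / 1024 = 875/64 Hz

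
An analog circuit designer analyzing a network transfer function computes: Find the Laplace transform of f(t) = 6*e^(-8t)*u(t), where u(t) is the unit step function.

Standard Laplace transform pair:
e^(-at)*u(t) <-> 1/(s+a)
With a = 8: L{6*e^(-8t)*u(t)} = 6/(s+8), ROC: Re(s) > -8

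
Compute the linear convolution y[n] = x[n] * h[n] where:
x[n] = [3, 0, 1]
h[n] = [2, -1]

y[n] = sum_k x[k]*h[n-k]. Output length = len(x) + len(h) - 1 = 3 + 2 - 1 = 4.
y[0] = 3*2 = 6
y[1] = 0*2 + 3*-1 = -3
y[2] = 1*2 + 0*-1 = 2
y[3] = 1*-1 = -1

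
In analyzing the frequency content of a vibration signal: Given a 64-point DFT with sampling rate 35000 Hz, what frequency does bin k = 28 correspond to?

The frequency of DFT bin k is: f_k = k * f_s / N
f_28 = 28 * 35000 / 64 = 30625/2 Hz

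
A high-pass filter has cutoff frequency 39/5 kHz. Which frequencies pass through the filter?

A high-pass filter passes all frequencies above the cutoff frequency 39/5 kHz and attenuates lower frequencies.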